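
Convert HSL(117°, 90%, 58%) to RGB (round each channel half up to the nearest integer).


H=117°, S=0.90, L=0.58
C = (1-|2L-1|)×S = (1-|0.16|)×0.90 = 0.756
H' = H/60 = 117/60 ≈ 1.9500; X = C×(1-|H' mod 2 - 1|) = 0.0378
m = L - C/2 = 0.58 - 0.378 = 0.202
Sector ⌊H'⌋ = 1 → (R',G',B') = (0.0378, 0.756, 0.0)
RGB = ((R'+m)×255, (G'+m)×255, (B'+m)×255) = (61.149, 244.29, 51.51)
Round half up → RGB(61, 244, 52)


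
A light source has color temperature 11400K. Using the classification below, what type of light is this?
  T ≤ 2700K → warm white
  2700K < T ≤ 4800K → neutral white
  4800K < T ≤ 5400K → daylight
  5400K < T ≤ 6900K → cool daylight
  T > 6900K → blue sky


Temperature: 11400K
11400K > 6900K → blue sky
Classification: blue sky


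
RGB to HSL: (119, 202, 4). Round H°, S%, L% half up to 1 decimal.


Normalize: R'=119/255≈0.4667, G'=202/255≈0.7922, B'=4/255≈0.0157
Max=202/255, Min=4/255, Δ=Max-Min=198/255
L = (Max+Min)/2 = (202+4)/510 = 206/510 = 0.40392… → L = 40.4%
L ≤ 0.5 → S = Δ/(Max+Min) = 198/(202+4) = 198/206 = 0.96116… → S = 96.1%
(the 1/255 factors cancel in S and H, so raw channel differences can be used)
Max is G' → H = 60 × ((B-R)/Δ + 2) = 60 × ((4-119)/198 + 2)
  -115/198 + 2 = -0.5808… + 2 = 1.4191…
  H = 60 × 1.4191… = 85.151…° → H = 85.2°
= HSL(85.2°, 96.1%, 40.4%)


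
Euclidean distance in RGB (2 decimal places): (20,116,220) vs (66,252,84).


d = √[(R₁-R₂)² + (G₁-G₂)² + (B₁-B₂)²]
d = √[(20-66)² + (116-252)² + (220-84)²]
d = √[2116 + 18496 + 18496]
d = √39108
d ≈ 197.76


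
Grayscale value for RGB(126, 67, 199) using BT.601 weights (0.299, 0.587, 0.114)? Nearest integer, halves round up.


Gray = 0.299×R + 0.587×G + 0.114×B
Gray = 0.299×126 + 0.587×67 + 0.114×199
Gray = 37.674 + 39.329 + 22.686
Gray = 99.689 → round half up → 100
Gray = 100


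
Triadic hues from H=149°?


Triadic: equally spaced at 120° intervals
H1 = 149°
H2 = (149 + 120) mod 360 = 269°
H3 = (149 + 240) mod 360 = 29°
Triadic = 149°, 269°, 29°


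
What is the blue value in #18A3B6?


Color: #18A3B6
R = 18 = 24
G = A3 = 163
B = B6 = 182
Blue = 182


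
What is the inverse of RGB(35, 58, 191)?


Invert: (255-R, 255-G, 255-B)
R: 255-35 = 220
G: 255-58 = 197
B: 255-191 = 64
= RGB(220, 197, 64)


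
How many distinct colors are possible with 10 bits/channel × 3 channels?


Total bits = 10 bits/channel × 3 channels = 30 bits
Distinct colors = 2^30
= 1,073,741,824 colors


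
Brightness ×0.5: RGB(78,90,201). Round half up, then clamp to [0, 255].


Multiply each channel by 0.5, round half up, clamp to [0, 255]
R: 78×0.5 = 39
G: 90×0.5 = 45
B: 201×0.5 = 100.5 → round → 101
= RGB(39, 45, 101)


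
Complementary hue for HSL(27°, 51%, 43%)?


Complement = opposite side of color wheel = hue + 180°
H' = (27 + 180) mod 360 = 207°
S and L unchanged.
= HSL(207°, 51%, 43%)


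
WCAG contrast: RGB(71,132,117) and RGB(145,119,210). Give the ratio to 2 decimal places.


Linearize each sRGB channel c=v/255: c/12.92 if c ≤ 0.04045 else ((c+0.055)/1.055)^2.4
L = 0.2126×R_lin + 0.7152×G_lin + 0.0722×B_lin
Color 1 (71,132,117):
  R=71: 71/255≈0.2784 > 0.04045 → ((0.2784+0.055)/1.055)^2.4 ≈ 0.06301
  G=132: 132/255≈0.5176 > 0.04045 → ((0.5176+0.055)/1.055)^2.4 ≈ 0.23074
  B=117: 117/255≈0.4588 > 0.04045 → ((0.4588+0.055)/1.055)^2.4 ≈ 0.17789
  L1 = 0.2126×0.06301 + 0.7152×0.23074 + 0.0722×0.17789 ≈ 0.19126
Color 2 (145,119,210):
  R=145: 145/255≈0.5686 > 0.04045 → ((0.5686+0.055)/1.055)^2.4 ≈ 0.28315
  G=119: 119/255≈0.4667 > 0.04045 → ((0.4667+0.055)/1.055)^2.4 ≈ 0.18447
  B=210: 210/255≈0.8235 > 0.04045 → ((0.8235+0.055)/1.055)^2.4 ≈ 0.64448
  L2 = 0.2126×0.28315 + 0.7152×0.18447 + 0.0722×0.64448 ≈ 0.23867
Lighter = 0.23867, Darker = 0.19126
Ratio = (L_lighter + 0.05) / (L_darker + 0.05)
Ratio = (0.23867 + 0.05) / (0.19126 + 0.05) = 0.28867 / 0.24126 ≈ 1.1965
Ratio ≈ 1.20:1


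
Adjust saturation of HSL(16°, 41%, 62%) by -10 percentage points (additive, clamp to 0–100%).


Original S = 41%
Adjustment = -10 percentage points
New S = 41 + (-10) = 31
Clamp to [0, 100] → 31
= HSL(16°, 31%, 62%)


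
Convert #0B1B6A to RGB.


0B → 11 (R)
1B → 27 (G)
6A → 106 (B)
= RGB(11, 27, 106)


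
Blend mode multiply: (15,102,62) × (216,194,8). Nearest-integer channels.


Multiply: C = A×B/255, rounded to nearest integer
R: 15×216/255 = 3240/255 ≈ 12.706 → 13
G: 102×194/255 = 19788/255 ≈ 77.600 → 78
B: 62×8/255 = 496/255 ≈ 1.945 → 2
= RGB(13, 78, 2)


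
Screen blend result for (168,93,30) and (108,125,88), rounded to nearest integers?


Screen: C = 255 - (255-A)×(255-B)/255, rounded to nearest integer
R: 255 - (255-168)×(255-108)/255 = 255 - 12789/255 ≈ 255 - 50.153 = 204.847 → 205
G: 255 - (255-93)×(255-125)/255 = 255 - 21060/255 ≈ 255 - 82.588 = 172.412 → 172
B: 255 - (255-30)×(255-88)/255 = 255 - 37575/255 ≈ 255 - 147.353 = 107.647 → 108
= RGB(205, 172, 108)


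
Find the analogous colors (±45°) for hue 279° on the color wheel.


Base hue: 279°
Left analog: (279 - 45) mod 360 = 234°
Right analog: (279 + 45) mod 360 = 324°
Analogous hues = 234° and 324°


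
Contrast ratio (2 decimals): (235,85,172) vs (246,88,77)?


Linearize each sRGB channel c=v/255: c/12.92 if c ≤ 0.04045 else ((c+0.055)/1.055)^2.4
L = 0.2126×R_lin + 0.7152×G_lin + 0.0722×B_lin
Color 1 (235,85,172):
  R=235: 235/255≈0.9216 > 0.04045 → ((0.9216+0.055)/1.055)^2.4 ≈ 0.83077
  G=85: 85/255≈0.3333 > 0.04045 → ((0.3333+0.055)/1.055)^2.4 ≈ 0.09084
  B=172: 172/255≈0.6745 > 0.04045 → ((0.6745+0.055)/1.055)^2.4 ≈ 0.41254
  L1 = 0.2126×0.83077 + 0.7152×0.09084 + 0.0722×0.41254 ≈ 0.27138
Color 2 (246,88,77):
  R=246: 246/255≈0.9647 > 0.04045 → ((0.9647+0.055)/1.055)^2.4 ≈ 0.92158
  G=88: 88/255≈0.3451 > 0.04045 → ((0.3451+0.055)/1.055)^2.4 ≈ 0.09759
  B=77: 77/255≈0.3020 > 0.04045 → ((0.3020+0.055)/1.055)^2.4 ≈ 0.07421
  L2 = 0.2126×0.92158 + 0.7152×0.09759 + 0.0722×0.07421 ≈ 0.27108
Lighter = 0.27138, Darker = 0.27108
Ratio = (L_lighter + 0.05) / (L_darker + 0.05)
Ratio = (0.27138 + 0.05) / (0.27108 + 0.05) = 0.32138 / 0.32108 ≈ 1.0009
Ratio ≈ 1.00:1


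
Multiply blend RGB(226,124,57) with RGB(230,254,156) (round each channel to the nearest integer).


Multiply: C = A×B/255, rounded to nearest integer
R: 226×230/255 = 51980/255 ≈ 203.843 → 204
G: 124×254/255 = 31496/255 ≈ 123.514 → 124
B: 57×156/255 = 8892/255 ≈ 34.871 → 35
= RGB(204, 124, 35)


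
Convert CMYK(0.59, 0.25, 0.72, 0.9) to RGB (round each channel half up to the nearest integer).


R = 255 × (1-C) × (1-K) = 255 × 0.41 × 0.10 = 10.455 → 10
G = 255 × (1-M) × (1-K) = 255 × 0.75 × 0.10 = 19.125 → 19
B = 255 × (1-Y) × (1-K) = 255 × 0.28 × 0.10 = 7.14 → 7
= RGB(10, 19, 7)


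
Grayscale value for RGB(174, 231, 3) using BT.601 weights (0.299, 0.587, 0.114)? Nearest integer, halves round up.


Gray = 0.299×R + 0.587×G + 0.114×B
Gray = 0.299×174 + 0.587×231 + 0.114×3
Gray = 52.026 + 135.597 + 0.342
Gray = 187.965 → round half up → 188
Gray = 188


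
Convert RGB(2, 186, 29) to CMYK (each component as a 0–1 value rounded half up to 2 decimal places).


R'=2/255≈0.0078, G'=186/255≈0.7294, B'=29/255≈0.1137
K = 1 - max(R',G',B') = 1 - 186/255 = 69/255 = 0.27058… → 0.27
(1-R'-K)/(1-K) simplifies to (max-R)/max with max = 186:
C = (186-2)/186 = 184/186 = 0.98924… → 0.99
M = (186-186)/186 = 0/186 = 0 → 0.00
Y = (186-29)/186 = 157/186 = 0.84408… → 0.84
= CMYK(0.99, 0.00, 0.84, 0.27)


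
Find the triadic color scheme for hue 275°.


Triadic: equally spaced at 120° intervals
H1 = 275°
H2 = (275 + 120) mod 360 = 35°
H3 = (275 + 240) mod 360 = 155°
Triadic = 275°, 35°, 155°


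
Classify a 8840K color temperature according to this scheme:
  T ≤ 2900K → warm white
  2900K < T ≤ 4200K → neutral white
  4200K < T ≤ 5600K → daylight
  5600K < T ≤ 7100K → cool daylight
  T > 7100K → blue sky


Temperature: 8840K
8840K > 7100K → blue sky
Classification: blue sky


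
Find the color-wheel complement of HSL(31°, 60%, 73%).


Complement = opposite side of color wheel = hue + 180°
H' = (31 + 180) mod 360 = 211°
S and L unchanged.
= HSL(211°, 60%, 73%)


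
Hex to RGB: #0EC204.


0E → 14 (R)
C2 → 194 (G)
04 → 4 (B)
= RGB(14, 194, 4)


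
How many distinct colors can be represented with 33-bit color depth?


Colors = 2^bits = 2^33
= 8,589,934,592 colors


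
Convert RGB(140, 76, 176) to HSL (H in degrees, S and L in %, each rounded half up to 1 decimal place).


Normalize: R'=140/255≈0.5490, G'=76/255≈0.2980, B'=176/255≈0.6902
Max=176/255, Min=76/255, Δ=Max-Min=100/255
L = (Max+Min)/2 = (176+76)/510 = 252/510 = 0.49411… → L = 49.4%
L ≤ 0.5 → S = Δ/(Max+Min) = 100/(176+76) = 100/252 = 0.39682… → S = 39.7%
(the 1/255 factors cancel in S and H, so raw channel differences can be used)
Max is B' → H = 60 × ((R-G)/Δ + 4) = 60 × ((140-76)/100 + 4)
  64/100 + 4 = 0.64 + 4 = 4.64
  H = 60 × 4.64 = 278.4° → H = 278.4°
= HSL(278.4°, 39.7%, 49.4%)


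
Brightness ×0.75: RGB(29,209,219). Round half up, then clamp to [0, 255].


Multiply each channel by 0.75, round half up, clamp to [0, 255]
R: 29×0.75 = 21.75 → round → 22
G: 209×0.75 = 156.75 → round → 157
B: 219×0.75 = 164.25 → round → 164
= RGB(22, 157, 164)


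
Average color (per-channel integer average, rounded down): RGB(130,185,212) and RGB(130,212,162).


Midpoint: each channel = ⌊(C₁+C₂)/2⌋
R: ⌊(130+130)/2⌋ = 130
G: ⌊(185+212)/2⌋ = 198
B: ⌊(212+162)/2⌋ = 187
= RGB(130, 198, 187)


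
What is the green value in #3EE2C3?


Color: #3EE2C3
R = 3E = 62
G = E2 = 226
B = C3 = 195
Green = 226


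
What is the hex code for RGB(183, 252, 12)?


R = 183 → B7 (hex)
G = 252 → FC (hex)
B = 12 → 0C (hex)
Hex = #B7FC0C


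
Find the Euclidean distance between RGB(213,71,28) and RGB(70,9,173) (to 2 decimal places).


d = √[(R₁-R₂)² + (G₁-G₂)² + (B₁-B₂)²]
d = √[(213-70)² + (71-9)² + (28-173)²]
d = √[20449 + 3844 + 21025]
d = √45318
d ≈ 212.88


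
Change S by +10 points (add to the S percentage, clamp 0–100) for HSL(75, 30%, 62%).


Original S = 30%
Adjustment = +10 percentage points
New S = 30 + (10) = 40
Clamp to [0, 100] → 40
= HSL(75°, 40%, 62%)


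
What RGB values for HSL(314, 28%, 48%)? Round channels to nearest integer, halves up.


H=314°, S=0.28, L=0.48
C = (1-|2L-1|)×S = (1-|-0.04|)×0.28 = 0.2688
H' = H/60 = 314/60 ≈ 5.2333; X = C×(1-|H' mod 2 - 1|) = 0.20608
m = L - C/2 = 0.48 - 0.1344 = 0.3456
Sector ⌊H'⌋ = 5 → (R',G',B') = (0.2688, 0.0, 0.20608)
RGB = ((R'+m)×255, (G'+m)×255, (B'+m)×255) = (156.672, 88.128, 140.6784)
Round half up → RGB(157, 88, 141)


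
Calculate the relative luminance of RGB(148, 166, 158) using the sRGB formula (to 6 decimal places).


Linearize each channel (sRGB transfer function): c = v/255; c_lin = c/12.92 if c ≤ 0.04045, else ((c+0.055)/1.055)^2.4
  R: 148/255 ≈ 0.580392 > 0.04045 → ((0.580392+0.055)/1.055)^2.4 ≈ 0.296138
  G: 166/255 ≈ 0.650980 > 0.04045 → ((0.650980+0.055)/1.055)^2.4 ≈ 0.381326
  B: 158/255 ≈ 0.619608 > 0.04045 → ((0.619608+0.055)/1.055)^2.4 ≈ 0.341914
R_lin = 0.296138, G_lin = 0.381326, B_lin = 0.341914
L = 0.2126×R + 0.7152×G + 0.0722×B
L = 0.2126×0.296138 + 0.7152×0.381326 + 0.0722×0.341914
L ≈ 0.360370


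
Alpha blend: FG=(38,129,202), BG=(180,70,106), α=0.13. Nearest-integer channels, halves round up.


C = α×F + (1-α)×B, with 1-α = 0.87
R: 0.13×38 + 0.87×180 = 4.94 + 156.60 = 161.54 → 162
G: 0.13×129 + 0.87×70 = 16.77 + 60.90 = 77.67 → 78
B: 0.13×202 + 0.87×106 = 26.26 + 92.22 = 118.48 → 118
= RGB(162, 78, 118)


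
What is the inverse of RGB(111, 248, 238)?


Invert: (255-R, 255-G, 255-B)
R: 255-111 = 144
G: 255-248 = 7
B: 255-238 = 17
= RGB(144, 7, 17)


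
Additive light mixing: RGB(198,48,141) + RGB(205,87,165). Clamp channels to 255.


Additive: each channel = min(255, C₁+C₂)
R: 198+205 = 403 → 255
G: 48+87 = 135 → 135
B: 141+165 = 306 → 255
= RGB(255, 135, 255)


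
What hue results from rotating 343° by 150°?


New hue = (H + rotation) mod 360
New hue = (343 + 150) mod 360
= 493 mod 360
= 133°


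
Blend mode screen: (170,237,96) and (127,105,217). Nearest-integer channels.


Screen: C = 255 - (255-A)×(255-B)/255, rounded to nearest integer
R: 255 - (255-170)×(255-127)/255 = 255 - 10880/255 ≈ 255 - 42.667 = 212.333 → 212
G: 255 - (255-237)×(255-105)/255 = 255 - 2700/255 ≈ 255 - 10.588 = 244.412 → 244
B: 255 - (255-96)×(255-217)/255 = 255 - 6042/255 ≈ 255 - 23.694 = 231.306 → 231
= RGB(212, 244, 231)


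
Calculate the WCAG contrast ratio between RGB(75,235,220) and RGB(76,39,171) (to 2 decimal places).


Linearize each sRGB channel c=v/255: c/12.92 if c ≤ 0.04045 else ((c+0.055)/1.055)^2.4
L = 0.2126×R_lin + 0.7152×G_lin + 0.0722×B_lin
Color 1 (75,235,220):
  R=75: 75/255≈0.2941 > 0.04045 → ((0.2941+0.055)/1.055)^2.4 ≈ 0.07036
  G=235: 235/255≈0.9216 > 0.04045 → ((0.9216+0.055)/1.055)^2.4 ≈ 0.83077
  B=220: 220/255≈0.8627 > 0.04045 → ((0.8627+0.055)/1.055)^2.4 ≈ 0.71569
  L1 = 0.2126×0.07036 + 0.7152×0.83077 + 0.0722×0.71569 ≈ 0.66080
Color 2 (76,39,171):
  R=76: 76/255≈0.2980 > 0.04045 → ((0.2980+0.055)/1.055)^2.4 ≈ 0.07227
  G=39: 39/255≈0.1529 > 0.04045 → ((0.1529+0.055)/1.055)^2.4 ≈ 0.02029
  B=171: 171/255≈0.6706 > 0.04045 → ((0.6706+0.055)/1.055)^2.4 ≈ 0.40724
  L2 = 0.2126×0.07227 + 0.7152×0.02029 + 0.0722×0.40724 ≈ 0.05928
Lighter = 0.66080, Darker = 0.05928
Ratio = (L_lighter + 0.05) / (L_darker + 0.05)
Ratio = (0.66080 + 0.05) / (0.05928 + 0.05) = 0.71080 / 0.10928 ≈ 6.5045
Ratio ≈ 6.50:1


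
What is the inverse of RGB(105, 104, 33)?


Invert: (255-R, 255-G, 255-B)
R: 255-105 = 150
G: 255-104 = 151
B: 255-33 = 222
= RGB(150, 151, 222)


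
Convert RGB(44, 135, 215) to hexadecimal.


R = 44 → 2C (hex)
G = 135 → 87 (hex)
B = 215 → D7 (hex)
Hex = #2C87D7


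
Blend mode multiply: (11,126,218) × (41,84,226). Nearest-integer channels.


Multiply: C = A×B/255, rounded to nearest integer
R: 11×41/255 = 451/255 ≈ 1.769 → 2
G: 126×84/255 = 10584/255 ≈ 41.506 → 42
B: 218×226/255 = 49268/255 ≈ 193.208 → 193
= RGB(2, 42, 193)


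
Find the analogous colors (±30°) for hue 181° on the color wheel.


Base hue: 181°
Left analog: (181 - 30) mod 360 = 151°
Right analog: (181 + 30) mod 360 = 211°
Analogous hues = 151° and 211°


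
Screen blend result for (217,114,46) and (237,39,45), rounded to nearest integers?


Screen: C = 255 - (255-A)×(255-B)/255, rounded to nearest integer
R: 255 - (255-217)×(255-237)/255 = 255 - 684/255 ≈ 255 - 2.682 = 252.318 → 252
G: 255 - (255-114)×(255-39)/255 = 255 - 30456/255 ≈ 255 - 119.435 = 135.565 → 136
B: 255 - (255-46)×(255-45)/255 = 255 - 43890/255 ≈ 255 - 172.118 = 82.882 → 83
= RGB(252, 136, 83)


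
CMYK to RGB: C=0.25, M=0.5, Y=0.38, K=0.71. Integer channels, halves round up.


R = 255 × (1-C) × (1-K) = 255 × 0.75 × 0.29 = 55.4625 → 55
G = 255 × (1-M) × (1-K) = 255 × 0.50 × 0.29 = 36.975 → 37
B = 255 × (1-Y) × (1-K) = 255 × 0.62 × 0.29 = 45.849 → 46
= RGB(55, 37, 46)


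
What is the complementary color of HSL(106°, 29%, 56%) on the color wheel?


Complement = opposite side of color wheel = hue + 180°
H' = (106 + 180) mod 360 = 286°
S and L unchanged.
= HSL(286°, 29%, 56%)


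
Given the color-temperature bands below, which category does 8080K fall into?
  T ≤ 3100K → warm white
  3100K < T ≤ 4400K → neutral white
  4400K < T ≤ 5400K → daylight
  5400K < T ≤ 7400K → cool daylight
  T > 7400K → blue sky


Temperature: 8080K
8080K > 7400K → blue sky
Classification: blue sky


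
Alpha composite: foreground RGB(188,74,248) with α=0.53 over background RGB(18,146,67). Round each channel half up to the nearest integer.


C = α×F + (1-α)×B, with 1-α = 0.47
R: 0.53×188 + 0.47×18 = 99.64 + 8.46 = 108.10 → 108
G: 0.53×74 + 0.47×146 = 39.22 + 68.62 = 107.84 → 108
B: 0.53×248 + 0.47×67 = 131.44 + 31.49 = 162.93 → 163
= RGB(108, 108, 163)


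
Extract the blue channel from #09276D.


Color: #09276D
R = 09 = 9
G = 27 = 39
B = 6D = 109
Blue = 109


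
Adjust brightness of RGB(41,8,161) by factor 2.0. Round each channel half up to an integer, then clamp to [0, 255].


Multiply each channel by 2.0, round half up, clamp to [0, 255]
R: 41×2.0 = 82
G: 8×2.0 = 16
B: 161×2.0 = 322 → clamp → 255
= RGB(82, 16, 255)


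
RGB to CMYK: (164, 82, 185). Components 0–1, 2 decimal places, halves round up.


R'=164/255≈0.6431, G'=82/255≈0.3216, B'=185/255≈0.7255
K = 1 - max(R',G',B') = 1 - 185/255 = 70/255 = 0.27450… → 0.27
(1-R'-K)/(1-K) simplifies to (max-R)/max with max = 185:
C = (185-164)/185 = 21/185 = 0.11351… → 0.11
M = (185-82)/185 = 103/185 = 0.55675… → 0.56
Y = (185-185)/185 = 0/185 = 0 → 0.00
= CMYK(0.11, 0.56, 0.00, 0.27)


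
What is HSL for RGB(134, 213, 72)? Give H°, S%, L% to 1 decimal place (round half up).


Normalize: R'=134/255≈0.5255, G'=213/255≈0.8353, B'=72/255≈0.2824
Max=213/255, Min=72/255, Δ=Max-Min=141/255
L = (Max+Min)/2 = (213+72)/510 = 285/510 = 0.55882… → L = 55.9%
L > 0.5 → S = Δ/(2-Max-Min) = 141/(510-213-72) = 141/225 = 0.62666… → S = 62.7%
(the 1/255 factors cancel in S and H, so raw channel differences can be used)
Max is G' → H = 60 × ((B-R)/Δ + 2) = 60 × ((72-134)/141 + 2)
  -62/141 + 2 = -0.4397… + 2 = 1.5602…
  H = 60 × 1.5602… = 93.617…° → H = 93.6°
= HSL(93.6°, 62.7%, 55.9%)


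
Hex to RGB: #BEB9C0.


BE → 190 (R)
B9 → 185 (G)
C0 → 192 (B)
= RGB(190, 185, 192)


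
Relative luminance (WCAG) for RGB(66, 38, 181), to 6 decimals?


Linearize each channel (sRGB transfer function): c = v/255; c_lin = c/12.92 if c ≤ 0.04045, else ((c+0.055)/1.055)^2.4
  R: 66/255 ≈ 0.258824 > 0.04045 → ((0.258824+0.055)/1.055)^2.4 ≈ 0.054480
  G: 38/255 ≈ 0.149020 > 0.04045 → ((0.149020+0.055)/1.055)^2.4 ≈ 0.019382
  B: 181/255 ≈ 0.709804 > 0.04045 → ((0.709804+0.055)/1.055)^2.4 ≈ 0.462077
R_lin = 0.054480, G_lin = 0.019382, B_lin = 0.462077
L = 0.2126×R + 0.7152×G + 0.0722×B
L = 0.2126×0.054480 + 0.7152×0.019382 + 0.0722×0.462077
L ≈ 0.058807


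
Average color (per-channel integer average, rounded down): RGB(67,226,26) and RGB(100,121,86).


Midpoint: each channel = ⌊(C₁+C₂)/2⌋
R: ⌊(67+100)/2⌋ = 83
G: ⌊(226+121)/2⌋ = 173
B: ⌊(26+86)/2⌋ = 56
= RGB(83, 173, 56)


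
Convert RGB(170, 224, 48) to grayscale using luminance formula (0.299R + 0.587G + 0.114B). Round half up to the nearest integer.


Gray = 0.299×R + 0.587×G + 0.114×B
Gray = 0.299×170 + 0.587×224 + 0.114×48
Gray = 50.830 + 131.488 + 5.472
Gray = 187.790 → round half up → 188
Gray = 188


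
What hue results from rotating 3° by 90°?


New hue = (H + rotation) mod 360
New hue = (3 + 90) mod 360
= 93 mod 360
= 93°


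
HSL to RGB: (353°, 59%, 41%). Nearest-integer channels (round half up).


H=353°, S=0.59, L=0.41
C = (1-|2L-1|)×S = (1-|-0.18|)×0.59 = 0.4838
H' = H/60 = 353/60 ≈ 5.8833; X = C×(1-|H' mod 2 - 1|) ≈ 0.0564
m = L - C/2 = 0.41 - 0.2419 = 0.1681
Sector ⌊H'⌋ = 5 → (R',G',B') = (0.4838, 0.0, ≈0.0564)
RGB = ((R'+m)×255, (G'+m)×255, (B'+m)×255) = (166.2345, 42.8655, 57.25855)
Round half up → RGB(166, 43, 57)


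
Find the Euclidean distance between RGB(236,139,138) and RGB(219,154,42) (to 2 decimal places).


d = √[(R₁-R₂)² + (G₁-G₂)² + (B₁-B₂)²]
d = √[(236-219)² + (139-154)² + (138-42)²]
d = √[289 + 225 + 9216]
d = √9730
d ≈ 98.64


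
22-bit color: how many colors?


Colors = 2^bits = 2^22
= 4,194,304 colors


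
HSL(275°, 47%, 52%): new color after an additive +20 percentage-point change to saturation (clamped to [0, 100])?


Original S = 47%
Adjustment = +20 percentage points
New S = 47 + (20) = 67
Clamp to [0, 100] → 67
= HSL(275°, 67%, 52%)


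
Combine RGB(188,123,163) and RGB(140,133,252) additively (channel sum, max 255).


Additive: each channel = min(255, C₁+C₂)
R: 188+140 = 328 → 255
G: 123+133 = 256 → 255
B: 163+252 = 415 → 255
= RGB(255, 255, 255)


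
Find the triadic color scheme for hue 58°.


Triadic: equally spaced at 120° intervals
H1 = 58°
H2 = (58 + 120) mod 360 = 178°
H3 = (58 + 240) mod 360 = 298°
Triadic = 58°, 178°, 298°


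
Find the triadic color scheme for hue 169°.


Triadic: equally spaced at 120° intervals
H1 = 169°
H2 = (169 + 120) mod 360 = 289°
H3 = (169 + 240) mod 360 = 49°
Triadic = 169°, 289°, 49°


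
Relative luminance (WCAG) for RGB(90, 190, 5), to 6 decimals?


Linearize each channel (sRGB transfer function): c = v/255; c_lin = c/12.92 if c ≤ 0.04045, else ((c+0.055)/1.055)^2.4
  R: 90/255 ≈ 0.352941 > 0.04045 → ((0.352941+0.055)/1.055)^2.4 ≈ 0.102242
  G: 190/255 ≈ 0.745098 > 0.04045 → ((0.745098+0.055)/1.055)^2.4 ≈ 0.514918
  B: 5/255 ≈ 0.019608 ≤ 0.04045 → 0.019608/12.92 ≈ 0.001518
R_lin = 0.102242, G_lin = 0.514918, B_lin = 0.001518
L = 0.2126×R + 0.7152×G + 0.0722×B
L = 0.2126×0.102242 + 0.7152×0.514918 + 0.0722×0.001518
L ≈ 0.390115


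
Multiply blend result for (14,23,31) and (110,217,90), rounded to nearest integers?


Multiply: C = A×B/255, rounded to nearest integer
R: 14×110/255 = 1540/255 ≈ 6.039 → 6
G: 23×217/255 = 4991/255 ≈ 19.573 → 20
B: 31×90/255 = 2790/255 ≈ 10.941 → 11
= RGB(6, 20, 11)


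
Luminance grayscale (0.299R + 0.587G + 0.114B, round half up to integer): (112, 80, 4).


Gray = 0.299×R + 0.587×G + 0.114×B
Gray = 0.299×112 + 0.587×80 + 0.114×4
Gray = 33.488 + 46.960 + 0.456
Gray = 80.904 → round half up → 81
Gray = 81


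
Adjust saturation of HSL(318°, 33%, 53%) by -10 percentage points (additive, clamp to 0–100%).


Original S = 33%
Adjustment = -10 percentage points
New S = 33 + (-10) = 23
Clamp to [0, 100] → 23
= HSL(318°, 23%, 53%)


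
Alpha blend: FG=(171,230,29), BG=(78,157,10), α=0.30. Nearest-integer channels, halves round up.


C = α×F + (1-α)×B, with 1-α = 0.70
R: 0.30×171 + 0.70×78 = 51.30 + 54.60 = 105.90 → 106
G: 0.30×230 + 0.70×157 = 69.00 + 109.90 = 178.90 → 179
B: 0.30×29 + 0.70×10 = 8.70 + 7.00 = 15.70 → 16
= RGB(106, 179, 16)


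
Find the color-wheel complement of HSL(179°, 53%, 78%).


Complement = opposite side of color wheel = hue + 180°
H' = (179 + 180) mod 360 = 359°
S and L unchanged.
= HSL(359°, 53%, 78%)


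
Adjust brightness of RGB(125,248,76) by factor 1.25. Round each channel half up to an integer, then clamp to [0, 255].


Multiply each channel by 1.25, round half up, clamp to [0, 255]
R: 125×1.25 = 156.25 → round → 156
G: 248×1.25 = 310 → clamp → 255
B: 76×1.25 = 95
= RGB(156, 255, 95)


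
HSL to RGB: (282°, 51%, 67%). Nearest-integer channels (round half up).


H=282°, S=0.51, L=0.67
C = (1-|2L-1|)×S = (1-|0.34|)×0.51 = 0.3366
H' = H/60 = 282/60 ≈ 4.7000; X = C×(1-|H' mod 2 - 1|) = 0.23562
m = L - C/2 = 0.67 - 0.1683 = 0.5017
Sector ⌊H'⌋ = 4 → (R',G',B') = (0.23562, 0.0, 0.3366)
RGB = ((R'+m)×255, (G'+m)×255, (B'+m)×255) = (188.0166, 127.9335, 213.7665)
Round half up → RGB(188, 128, 214)


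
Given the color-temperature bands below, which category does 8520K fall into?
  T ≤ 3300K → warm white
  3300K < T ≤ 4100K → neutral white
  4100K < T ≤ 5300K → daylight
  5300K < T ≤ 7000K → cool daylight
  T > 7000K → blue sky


Temperature: 8520K
8520K > 7000K → blue sky
Classification: blue sky


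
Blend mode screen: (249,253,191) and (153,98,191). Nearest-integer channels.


Screen: C = 255 - (255-A)×(255-B)/255, rounded to nearest integer
R: 255 - (255-249)×(255-153)/255 = 255 - 612/255 ≈ 255 - 2.400 = 252.600 → 253
G: 255 - (255-253)×(255-98)/255 = 255 - 314/255 ≈ 255 - 1.231 = 253.769 → 254
B: 255 - (255-191)×(255-191)/255 = 255 - 4096/255 ≈ 255 - 16.063 = 238.937 → 239
= RGB(253, 254, 239)


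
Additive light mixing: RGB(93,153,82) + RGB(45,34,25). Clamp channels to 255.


Additive: each channel = min(255, C₁+C₂)
R: 93+45 = 138 → 138
G: 153+34 = 187 → 187
B: 82+25 = 107 → 107
= RGB(138, 187, 107)


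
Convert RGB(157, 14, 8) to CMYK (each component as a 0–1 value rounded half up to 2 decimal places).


R'=157/255≈0.6157, G'=14/255≈0.0549, B'=8/255≈0.0314
K = 1 - max(R',G',B') = 1 - 157/255 = 98/255 = 0.38431… → 0.38
(1-R'-K)/(1-K) simplifies to (max-R)/max with max = 157:
C = (157-157)/157 = 0/157 = 0 → 0.00
M = (157-14)/157 = 143/157 = 0.91082… → 0.91
Y = (157-8)/157 = 149/157 = 0.94904… → 0.95
= CMYK(0.00, 0.91, 0.95, 0.38)


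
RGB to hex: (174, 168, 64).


R = 174 → AE (hex)
G = 168 → A8 (hex)
B = 64 → 40 (hex)
Hex = #AEA840


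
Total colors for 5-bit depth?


Colors = 2^bits = 2^5
= 32 colors


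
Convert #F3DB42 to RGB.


F3 → 243 (R)
DB → 219 (G)
42 → 66 (B)
= RGB(243, 219, 66)


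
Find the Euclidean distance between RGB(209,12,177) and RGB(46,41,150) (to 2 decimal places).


d = √[(R₁-R₂)² + (G₁-G₂)² + (B₁-B₂)²]
d = √[(209-46)² + (12-41)² + (177-150)²]
d = √[26569 + 841 + 729]
d = √28139
d ≈ 167.75


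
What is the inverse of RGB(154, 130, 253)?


Invert: (255-R, 255-G, 255-B)
R: 255-154 = 101
G: 255-130 = 125
B: 255-253 = 2
= RGB(101, 125, 2)


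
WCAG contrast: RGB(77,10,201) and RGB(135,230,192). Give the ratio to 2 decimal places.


Linearize each sRGB channel c=v/255: c/12.92 if c ≤ 0.04045 else ((c+0.055)/1.055)^2.4
L = 0.2126×R_lin + 0.7152×G_lin + 0.0722×B_lin
Color 1 (77,10,201):
  R=77: 77/255≈0.3020 > 0.04045 → ((0.3020+0.055)/1.055)^2.4 ≈ 0.07421
  G=10: 10/255≈0.0392 ≤ 0.04045 → 0.0392/12.92 ≈ 0.00304
  B=201: 201/255≈0.7882 > 0.04045 → ((0.7882+0.055)/1.055)^2.4 ≈ 0.58408
  L1 = 0.2126×0.07421 + 0.7152×0.00304 + 0.0722×0.58408 ≈ 0.06012
Color 2 (135,230,192):
  R=135: 135/255≈0.5294 > 0.04045 → ((0.5294+0.055)/1.055)^2.4 ≈ 0.24228
  G=230: 230/255≈0.9020 > 0.04045 → ((0.9020+0.055)/1.055)^2.4 ≈ 0.79130
  B=192: 192/255≈0.7529 > 0.04045 → ((0.7529+0.055)/1.055)^2.4 ≈ 0.52712
  L2 = 0.2126×0.24228 + 0.7152×0.79130 + 0.0722×0.52712 ≈ 0.65550
Lighter = 0.65550, Darker = 0.06012
Ratio = (L_lighter + 0.05) / (L_darker + 0.05)
Ratio = (0.65550 + 0.05) / (0.06012 + 0.05) = 0.70550 / 0.11012 ≈ 6.4067
Ratio ≈ 6.41:1


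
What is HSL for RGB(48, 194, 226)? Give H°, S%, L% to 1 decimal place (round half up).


Normalize: R'=48/255≈0.1882, G'=194/255≈0.7608, B'=226/255≈0.8863
Max=226/255, Min=48/255, Δ=Max-Min=178/255
L = (Max+Min)/2 = (226+48)/510 = 274/510 = 0.53725… → L = 53.7%
L > 0.5 → S = Δ/(2-Max-Min) = 178/(510-226-48) = 178/236 = 0.75423… → S = 75.4%
(the 1/255 factors cancel in S and H, so raw channel differences can be used)
Max is B' → H = 60 × ((R-G)/Δ + 4) = 60 × ((48-194)/178 + 4)
  -146/178 + 4 = -0.8202… + 4 = 3.1797…
  H = 60 × 3.1797… = 190.786…° → H = 190.8°
= HSL(190.8°, 75.4%, 53.7%)


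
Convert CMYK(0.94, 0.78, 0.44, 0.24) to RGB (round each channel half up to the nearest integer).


R = 255 × (1-C) × (1-K) = 255 × 0.06 × 0.76 = 11.628 → 12
G = 255 × (1-M) × (1-K) = 255 × 0.22 × 0.76 = 42.636 → 43
B = 255 × (1-Y) × (1-K) = 255 × 0.56 × 0.76 = 108.528 → 109
= RGB(12, 43, 109)


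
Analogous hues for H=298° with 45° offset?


Base hue: 298°
Left analog: (298 - 45) mod 360 = 253°
Right analog: (298 + 45) mod 360 = 343°
Analogous hues = 253° and 343°


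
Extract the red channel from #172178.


Color: #172178
R = 17 = 23
G = 21 = 33
B = 78 = 120
Red = 23


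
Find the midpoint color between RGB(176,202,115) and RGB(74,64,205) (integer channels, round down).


Midpoint: each channel = ⌊(C₁+C₂)/2⌋
R: ⌊(176+74)/2⌋ = 125
G: ⌊(202+64)/2⌋ = 133
B: ⌊(115+205)/2⌋ = 160
= RGB(125, 133, 160)


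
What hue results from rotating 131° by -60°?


New hue = (H + rotation) mod 360
New hue = (131 -60) mod 360
= 71 mod 360
= 71°


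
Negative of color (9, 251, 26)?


Invert: (255-R, 255-G, 255-B)
R: 255-9 = 246
G: 255-251 = 4
B: 255-26 = 229
= RGB(246, 4, 229)


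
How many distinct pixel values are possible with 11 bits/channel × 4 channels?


Total bits = 11 bits/channel × 4 channels = 44 bits
Distinct pixel values = 2^44
= 17,592,186,044,416 pixel values


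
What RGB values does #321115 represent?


32 → 50 (R)
11 → 17 (G)
15 → 21 (B)
= RGB(50, 17, 21)


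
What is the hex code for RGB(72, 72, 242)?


R = 72 → 48 (hex)
G = 72 → 48 (hex)
B = 242 → F2 (hex)
Hex = #4848F2


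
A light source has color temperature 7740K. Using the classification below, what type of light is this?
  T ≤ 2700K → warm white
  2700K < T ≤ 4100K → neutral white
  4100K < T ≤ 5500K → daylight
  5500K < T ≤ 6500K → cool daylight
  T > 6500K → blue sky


Temperature: 7740K
7740K > 6500K → blue sky
Classification: blue sky


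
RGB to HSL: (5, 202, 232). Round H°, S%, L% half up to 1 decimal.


Normalize: R'=5/255≈0.0196, G'=202/255≈0.7922, B'=232/255≈0.9098
Max=232/255, Min=5/255, Δ=Max-Min=227/255
L = (Max+Min)/2 = (232+5)/510 = 237/510 = 0.46470… → L = 46.5%
L ≤ 0.5 → S = Δ/(Max+Min) = 227/(232+5) = 227/237 = 0.95780… → S = 95.8%
(the 1/255 factors cancel in S and H, so raw channel differences can be used)
Max is B' → H = 60 × ((R-G)/Δ + 4) = 60 × ((5-202)/227 + 4)
  -197/227 + 4 = -0.8678… + 4 = 3.1321…
  H = 60 × 3.1321… = 187.929…° → H = 187.9°
= HSL(187.9°, 95.8%, 46.5%)


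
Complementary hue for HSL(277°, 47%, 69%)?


Complement = opposite side of color wheel = hue + 180°
H' = (277 + 180) mod 360 = 97°
S and L unchanged.
= HSL(97°, 47%, 69%)


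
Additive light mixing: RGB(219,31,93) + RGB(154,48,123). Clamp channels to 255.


Additive: each channel = min(255, C₁+C₂)
R: 219+154 = 373 → 255
G: 31+48 = 79 → 79
B: 93+123 = 216 → 216
= RGB(255, 79, 216)


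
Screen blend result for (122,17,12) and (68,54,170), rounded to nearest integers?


Screen: C = 255 - (255-A)×(255-B)/255, rounded to nearest integer
R: 255 - (255-122)×(255-68)/255 = 255 - 24871/255 ≈ 255 - 97.533 = 157.467 → 157
G: 255 - (255-17)×(255-54)/255 = 255 - 47838/255 ≈ 255 - 187.600 = 67.400 → 67
B: 255 - (255-12)×(255-170)/255 = 255 - 20655/255 ≈ 255 - 81.000 = 174.000 → 174
= RGB(157, 67, 174)


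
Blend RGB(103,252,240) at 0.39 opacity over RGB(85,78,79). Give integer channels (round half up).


C = α×F + (1-α)×B, with 1-α = 0.61
R: 0.39×103 + 0.61×85 = 40.17 + 51.85 = 92.02 → 92
G: 0.39×252 + 0.61×78 = 98.28 + 47.58 = 145.86 → 146
B: 0.39×240 + 0.61×79 = 93.60 + 48.19 = 141.79 → 142
= RGB(92, 146, 142)


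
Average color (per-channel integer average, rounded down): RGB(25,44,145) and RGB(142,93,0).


Midpoint: each channel = ⌊(C₁+C₂)/2⌋
R: ⌊(25+142)/2⌋ = 83
G: ⌊(44+93)/2⌋ = 68
B: ⌊(145+0)/2⌋ = 72
= RGB(83, 68, 72)


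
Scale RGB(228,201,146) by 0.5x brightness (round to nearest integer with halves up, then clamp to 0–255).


Multiply each channel by 0.5, round half up, clamp to [0, 255]
R: 228×0.5 = 114
G: 201×0.5 = 100.5 → round → 101
B: 146×0.5 = 73
= RGB(114, 101, 73)


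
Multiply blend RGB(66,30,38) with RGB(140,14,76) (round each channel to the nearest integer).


Multiply: C = A×B/255, rounded to nearest integer
R: 66×140/255 = 9240/255 ≈ 36.235 → 36
G: 30×14/255 = 420/255 ≈ 1.647 → 2
B: 38×76/255 = 2888/255 ≈ 11.325 → 11
= RGB(36, 2, 11)


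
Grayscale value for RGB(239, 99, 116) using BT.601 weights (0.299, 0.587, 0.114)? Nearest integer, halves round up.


Gray = 0.299×R + 0.587×G + 0.114×B
Gray = 0.299×239 + 0.587×99 + 0.114×116
Gray = 71.461 + 58.113 + 13.224
Gray = 142.798 → round half up → 143
Gray = 143


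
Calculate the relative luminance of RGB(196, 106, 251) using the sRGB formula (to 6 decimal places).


Linearize each channel (sRGB transfer function): c = v/255; c_lin = c/12.92 if c ≤ 0.04045, else ((c+0.055)/1.055)^2.4
  R: 196/255 ≈ 0.768627 > 0.04045 → ((0.768627+0.055)/1.055)^2.4 ≈ 0.552011
  G: 106/255 ≈ 0.415686 > 0.04045 → ((0.415686+0.055)/1.055)^2.4 ≈ 0.144128
  B: 251/255 ≈ 0.984314 > 0.04045 → ((0.984314+0.055)/1.055)^2.4 ≈ 0.964686
R_lin = 0.552011, G_lin = 0.144128, B_lin = 0.964686
L = 0.2126×R + 0.7152×G + 0.0722×B
L = 0.2126×0.552011 + 0.7152×0.144128 + 0.0722×0.964686
L ≈ 0.290089


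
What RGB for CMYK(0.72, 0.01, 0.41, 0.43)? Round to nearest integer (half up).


R = 255 × (1-C) × (1-K) = 255 × 0.28 × 0.57 = 40.698 → 41
G = 255 × (1-M) × (1-K) = 255 × 0.99 × 0.57 = 143.8965 → 144
B = 255 × (1-Y) × (1-K) = 255 × 0.59 × 0.57 = 85.7565 → 86
= RGB(41, 144, 86)


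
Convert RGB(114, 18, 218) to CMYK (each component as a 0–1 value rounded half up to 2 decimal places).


R'=114/255≈0.4471, G'=18/255≈0.0706, B'=218/255≈0.8549
K = 1 - max(R',G',B') = 1 - 218/255 = 37/255 = 0.14509… → 0.15
(1-R'-K)/(1-K) simplifies to (max-R)/max with max = 218:
C = (218-114)/218 = 104/218 = 0.47706… → 0.48
M = (218-18)/218 = 200/218 = 0.91743… → 0.92
Y = (218-218)/218 = 0/218 = 0 → 0.00
= CMYK(0.48, 0.92, 0.00, 0.15)


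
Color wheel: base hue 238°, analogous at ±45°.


Base hue: 238°
Left analog: (238 - 45) mod 360 = 193°
Right analog: (238 + 45) mod 360 = 283°
Analogous hues = 193° and 283°


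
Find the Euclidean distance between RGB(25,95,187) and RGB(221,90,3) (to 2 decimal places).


d = √[(R₁-R₂)² + (G₁-G₂)² + (B₁-B₂)²]
d = √[(25-221)² + (95-90)² + (187-3)²]
d = √[38416 + 25 + 33856]
d = √72297
d ≈ 268.88


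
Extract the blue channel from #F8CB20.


Color: #F8CB20
R = F8 = 248
G = CB = 203
B = 20 = 32
Blue = 32


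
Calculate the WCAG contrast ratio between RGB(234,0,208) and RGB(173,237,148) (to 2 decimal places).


Linearize each sRGB channel c=v/255: c/12.92 if c ≤ 0.04045 else ((c+0.055)/1.055)^2.4
L = 0.2126×R_lin + 0.7152×G_lin + 0.0722×B_lin
Color 1 (234,0,208):
  R=234: 234/255≈0.9176 > 0.04045 → ((0.9176+0.055)/1.055)^2.4 ≈ 0.82279
  G=0: 0/255≈0.0000 ≤ 0.04045 → 0.0000/12.92 ≈ 0.00000
  B=208: 208/255≈0.8157 > 0.04045 → ((0.8157+0.055)/1.055)^2.4 ≈ 0.63076
  L1 = 0.2126×0.82279 + 0.7152×0.00000 + 0.0722×0.63076 ≈ 0.22046
Color 2 (173,237,148):
  R=173: 173/255≈0.6784 > 0.04045 → ((0.6784+0.055)/1.055)^2.4 ≈ 0.41789
  G=237: 237/255≈0.9294 > 0.04045 → ((0.9294+0.055)/1.055)^2.4 ≈ 0.84687
  B=148: 148/255≈0.5804 > 0.04045 → ((0.5804+0.055)/1.055)^2.4 ≈ 0.29614
  L2 = 0.2126×0.41789 + 0.7152×0.84687 + 0.0722×0.29614 ≈ 0.71591
Lighter = 0.71591, Darker = 0.22046
Ratio = (L_lighter + 0.05) / (L_darker + 0.05)
Ratio = (0.71591 + 0.05) / (0.22046 + 0.05) = 0.76591 / 0.27046 ≈ 2.8318
Ratio ≈ 2.83:1


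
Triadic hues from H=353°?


Triadic: equally spaced at 120° intervals
H1 = 353°
H2 = (353 + 120) mod 360 = 113°
H3 = (353 + 240) mod 360 = 233°
Triadic = 353°, 113°, 233°


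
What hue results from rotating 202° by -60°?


New hue = (H + rotation) mod 360
New hue = (202 -60) mod 360
= 142 mod 360
= 142°


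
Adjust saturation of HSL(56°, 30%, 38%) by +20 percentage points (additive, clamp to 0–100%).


Original S = 30%
Adjustment = +20 percentage points
New S = 30 + (20) = 50
Clamp to [0, 100] → 50
= HSL(56°, 50%, 38%)


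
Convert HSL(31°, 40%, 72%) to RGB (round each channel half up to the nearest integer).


H=31°, S=0.40, L=0.72
C = (1-|2L-1|)×S = (1-|0.44|)×0.40 = 0.224
H' = H/60 = 31/60 ≈ 0.5167; X = C×(1-|H' mod 2 - 1|) ≈ 0.1157
m = L - C/2 = 0.72 - 0.112 = 0.608
Sector ⌊H'⌋ = 0 → (R',G',B') = (0.224, ≈0.1157, 0.0)
RGB = ((R'+m)×255, (G'+m)×255, (B'+m)×255) = (212.16, 184.552, 155.04)
Round half up → RGB(212, 185, 155)


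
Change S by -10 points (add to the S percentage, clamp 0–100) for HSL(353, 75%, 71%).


Original S = 75%
Adjustment = -10 percentage points
New S = 75 + (-10) = 65
Clamp to [0, 100] → 65
= HSL(353°, 65%, 71%)


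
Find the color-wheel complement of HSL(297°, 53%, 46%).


Complement = opposite side of color wheel = hue + 180°
H' = (297 + 180) mod 360 = 117°
S and L unchanged.
= HSL(117°, 53%, 46%)


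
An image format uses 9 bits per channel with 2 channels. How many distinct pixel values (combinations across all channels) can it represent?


Total bits = 9 bits/channel × 2 channels = 18 bits
Distinct pixel values = 2^18
= 262,144 pixel values


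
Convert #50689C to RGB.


50 → 80 (R)
68 → 104 (G)
9C → 156 (B)
= RGB(80, 104, 156)


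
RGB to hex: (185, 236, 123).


R = 185 → B9 (hex)
G = 236 → EC (hex)
B = 123 → 7B (hex)
Hex = #B9EC7B


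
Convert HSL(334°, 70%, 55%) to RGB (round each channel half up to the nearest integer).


H=334°, S=0.70, L=0.55
C = (1-|2L-1|)×S = (1-|0.10|)×0.70 = 0.63
H' = H/60 = 334/60 ≈ 5.5667; X = C×(1-|H' mod 2 - 1|) = 0.273
m = L - C/2 = 0.55 - 0.315 = 0.235
Sector ⌊H'⌋ = 5 → (R',G',B') = (0.63, 0.0, 0.273)
RGB = ((R'+m)×255, (G'+m)×255, (B'+m)×255) = (220.575, 59.925, 129.54)
Round half up → RGB(221, 60, 130)


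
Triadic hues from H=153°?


Triadic: equally spaced at 120° intervals
H1 = 153°
H2 = (153 + 120) mod 360 = 273°
H3 = (153 + 240) mod 360 = 33°
Triadic = 153°, 273°, 33°


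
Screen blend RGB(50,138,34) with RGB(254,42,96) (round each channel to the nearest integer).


Screen: C = 255 - (255-A)×(255-B)/255, rounded to nearest integer
R: 255 - (255-50)×(255-254)/255 = 255 - 205/255 ≈ 255 - 0.804 = 254.196 → 254
G: 255 - (255-138)×(255-42)/255 = 255 - 24921/255 ≈ 255 - 97.729 = 157.271 → 157
B: 255 - (255-34)×(255-96)/255 = 255 - 35139/255 ≈ 255 - 137.800 = 117.200 → 117
= RGB(254, 157, 117)


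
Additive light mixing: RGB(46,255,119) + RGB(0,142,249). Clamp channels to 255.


Additive: each channel = min(255, C₁+C₂)
R: 46+0 = 46 → 46
G: 255+142 = 397 → 255
B: 119+249 = 368 → 255
= RGB(46, 255, 255)


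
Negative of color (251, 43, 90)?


Invert: (255-R, 255-G, 255-B)
R: 255-251 = 4
G: 255-43 = 212
B: 255-90 = 165
= RGB(4, 212, 165)


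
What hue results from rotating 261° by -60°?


New hue = (H + rotation) mod 360
New hue = (261 -60) mod 360
= 201 mod 360
= 201°


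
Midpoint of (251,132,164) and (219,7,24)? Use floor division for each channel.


Midpoint: each channel = ⌊(C₁+C₂)/2⌋
R: ⌊(251+219)/2⌋ = 235
G: ⌊(132+7)/2⌋ = 69
B: ⌊(164+24)/2⌋ = 94
= RGB(235, 69, 94)


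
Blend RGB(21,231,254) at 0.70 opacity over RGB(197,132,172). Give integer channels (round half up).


C = α×F + (1-α)×B, with 1-α = 0.30
R: 0.70×21 + 0.30×197 = 14.70 + 59.10 = 73.80 → 74
G: 0.70×231 + 0.30×132 = 161.70 + 39.60 = 201.30 → 201
B: 0.70×254 + 0.30×172 = 177.80 + 51.60 = 229.40 → 229
= RGB(74, 201, 229)


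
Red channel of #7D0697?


Color: #7D0697
R = 7D = 125
G = 06 = 6
B = 97 = 151
Red = 125


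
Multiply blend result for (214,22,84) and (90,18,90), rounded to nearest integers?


Multiply: C = A×B/255, rounded to nearest integer
R: 214×90/255 = 19260/255 ≈ 75.529 → 76
G: 22×18/255 = 396/255 ≈ 1.553 → 2
B: 84×90/255 = 7560/255 ≈ 29.647 → 30
= RGB(76, 2, 30)
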